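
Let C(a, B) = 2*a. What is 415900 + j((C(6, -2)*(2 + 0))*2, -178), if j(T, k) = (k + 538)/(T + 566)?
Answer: 127681480/307 ≈ 4.1590e+5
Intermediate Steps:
j(T, k) = (538 + k)/(566 + T)
415900 + j((C(6, -2)*(2 + 0))*2, -178) = 415900 + (538 - 178)/(566 + ((2*6)*(2 + 0))*2) = 415900 + 360/(566 + (12*2)*2) = 415900 + 360/(566 + 24*2) = 415900 + 360/(566 + 48) = 415900 + 360/614 = 415900 + (1/614)*360 = 415900 + 180/307 = 127681480/307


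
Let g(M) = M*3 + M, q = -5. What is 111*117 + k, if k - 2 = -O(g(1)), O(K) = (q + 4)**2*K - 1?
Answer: 12986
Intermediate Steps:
g(M) = 4*M (g(M) = 3*M + M = 4*M)
O(K) = -1 + K (O(K) = (-5 + 4)**2*K - 1 = (-1)**2*K - 1 = 1*K - 1 = K - 1 = -1 + K)
k = -1 (k = 2 - (-1 + 4*1) = 2 - (-1 + 4) = 2 - 1*3 = 2 - 3 = -1)
111*117 + k = 111*117 - 1 = 12987 - 1 = 12986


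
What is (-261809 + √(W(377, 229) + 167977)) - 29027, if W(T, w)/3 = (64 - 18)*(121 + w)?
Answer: -290836 + √216277 ≈ -2.9037e+5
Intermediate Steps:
W(T, w) = 16698 + 138*w (W(T, w) = 3*((64 - 18)*(121 + w)) = 3*(46*(121 + w)) = 3*(5566 + 46*w) = 16698 + 138*w)
(-261809 + √(W(377, 229) + 167977)) - 29027 = (-261809 + √((16698 + 138*229) + 167977)) - 29027 = (-261809 + √((16698 + 31602) + 167977)) - 29027 = (-261809 + √(48300 + 167977)) - 29027 = (-261809 + √216277) - 29027 = -290836 + √216277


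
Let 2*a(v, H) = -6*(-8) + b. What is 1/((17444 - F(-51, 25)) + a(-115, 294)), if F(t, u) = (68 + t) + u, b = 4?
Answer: 1/17428 ≈ 5.7379e-5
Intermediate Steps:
F(t, u) = 68 + t + u
a(v, H) = 26 (a(v, H) = (-6*(-8) + 4)/2 = (48 + 4)/2 = (½)*52 = 26)
1/((17444 - F(-51, 25)) + a(-115, 294)) = 1/((17444 - (68 - 51 + 25)) + 26) = 1/((17444 - 1*42) + 26) = 1/((17444 - 42) + 26) = 1/(17402 + 26) = 1/17428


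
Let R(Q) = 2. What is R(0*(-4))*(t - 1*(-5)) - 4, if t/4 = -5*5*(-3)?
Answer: 606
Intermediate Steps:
t = 300 (t = 4*(-5*5*(-3)) = 4*(-25*(-3)) = 4*75 = 300)
R(0*(-4))*(t - 1*(-5)) - 4 = 2*(300 - 1*(-5)) - 4 = 2*(300 + 5) - 4 = 2*305 - 4 = 610 - 4 = 606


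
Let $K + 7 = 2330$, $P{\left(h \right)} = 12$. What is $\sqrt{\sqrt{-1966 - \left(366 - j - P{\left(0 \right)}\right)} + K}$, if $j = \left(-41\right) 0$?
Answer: $\sqrt{2323 + 4 i \sqrt{145}} \approx 48.2 + 0.4996 i$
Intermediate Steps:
$K = 2323$ ($K = -7 + 2330 = 2323$)
$j = 0$
$\sqrt{\sqrt{-1966 - \left(366 - j - P{\left(0 \right)}\right)} + K} = \sqrt{\sqrt{-1966 + \left(\left(12 + 0\right) - 366\right)} + 2323} = \sqrt{\sqrt{-1966 + \left(12 - 366\right)} + 2323} = \sqrt{\sqrt{-1966 - 354} + 2323} = \sqrt{\sqrt{-2320} + 2323} = \sqrt{4 i \sqrt{145} + 2323} = \sqrt{2323 + 4 i \sqrt{145}}$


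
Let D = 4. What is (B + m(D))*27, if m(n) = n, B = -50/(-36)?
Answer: 291/2 ≈ 145.50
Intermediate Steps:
B = 25/18 (B = -50*(-1/36) = 25/18 ≈ 1.3889)
(B + m(D))*27 = (25/18 + 4)*27 = (97/18)*27 = 291/2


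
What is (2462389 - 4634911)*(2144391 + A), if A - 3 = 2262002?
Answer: -9572992250712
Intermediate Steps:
A = 2262005 (A = 3 + 2262002 = 2262005)
(2462389 - 4634911)*(2144391 + A) = (2462389 - 4634911)*(2144391 + 2262005) = -2172522*4406396 = -9572992250712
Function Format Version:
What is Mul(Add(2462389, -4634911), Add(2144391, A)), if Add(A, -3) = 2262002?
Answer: -9572992250712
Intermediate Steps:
A = 2262005 (A = Add(3, 2262002) = 2262005)
Mul(Add(2462389, -4634911), Add(2144391, A)) = Mul(Add(2462389, -4634911), Add(2144391, 2262005)) = Mul(-2172522, 4406396) = -9572992250712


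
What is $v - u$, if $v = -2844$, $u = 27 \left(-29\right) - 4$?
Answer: $-2057$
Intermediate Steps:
$u = -787$ ($u = -783 - 4 = -787$)
$v - u = -2844 - -787 = -2844 + 787 = -2057$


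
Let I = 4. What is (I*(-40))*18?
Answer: -2880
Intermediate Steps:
(I*(-40))*18 = (4*(-40))*18 = -160*18 = -2880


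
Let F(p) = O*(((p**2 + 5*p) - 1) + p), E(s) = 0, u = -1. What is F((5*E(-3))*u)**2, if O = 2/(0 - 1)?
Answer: 4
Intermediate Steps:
O = -2 (O = 2/(-1) = 2*(-1) = -2)
F(p) = 2 - 12*p - 2*p**2 (F(p) = -2*(((p**2 + 5*p) - 1) + p) = -2*((-1 + p**2 + 5*p) + p) = -2*(-1 + p**2 + 6*p) = 2 - 12*p - 2*p**2)
F((5*E(-3))*u)**2 = (2 - 12*5*0*(-1) - 2*((5*0)*(-1))**2)**2 = (2 - 0*(-1) - 2*(0*(-1))**2)**2 = (2 - 12*0 - 2*0**2)**2 = (2 + 0 - 2*0)**2 = (2 + 0 + 0)**2 = 2**2 = 4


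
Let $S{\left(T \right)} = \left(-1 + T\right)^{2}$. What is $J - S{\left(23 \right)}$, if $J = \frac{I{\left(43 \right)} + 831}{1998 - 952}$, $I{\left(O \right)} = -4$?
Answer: $- \frac{505437}{1046} \approx -483.21$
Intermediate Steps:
$J = \frac{827}{1046}$ ($J = \frac{-4 + 831}{1998 - 952} = \frac{827}{1046} \approx 0.79063$)
$J - S{\left(23 \right)} = \frac{827}{1046} - \left(-1 + 23\right)^{2} = \frac{827}{1046} - 22^{2} = \frac{827}{1046} - 484 = - \frac{505437}{1046}$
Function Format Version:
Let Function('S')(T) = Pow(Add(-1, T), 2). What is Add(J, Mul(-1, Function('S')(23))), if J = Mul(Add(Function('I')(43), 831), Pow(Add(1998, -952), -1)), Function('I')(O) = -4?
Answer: Rational(-505437, 1046) ≈ -483.21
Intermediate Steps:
J = Rational(827, 1046) (J = Mul(Add(-4, 831), Pow(Add(1998, -952), -1)) = Mul(827, Pow(1046, -1)) = Mul(827, Rational(1, 1046)) = Rational(827, 1046) ≈ 0.79063)
Add(J, Mul(-1, Function('S')(23))) = Add(Rational(827, 1046), Mul(-1, Pow(Add(-1, 23), 2))) = Add(Rational(827, 1046), Mul(-1, Pow(22, 2))) = Add(Rational(827, 1046), Mul(-1, 484)) = Add(Rational(827, 1046), -484) = Rational(-505437, 1046)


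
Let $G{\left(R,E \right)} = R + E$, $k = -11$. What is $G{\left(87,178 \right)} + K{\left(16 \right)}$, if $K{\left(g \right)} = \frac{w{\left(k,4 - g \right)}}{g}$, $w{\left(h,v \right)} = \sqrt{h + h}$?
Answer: $265 + \frac{i \sqrt{22}}{16} \approx 265.0 + 0.29315 i$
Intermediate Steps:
$w{\left(h,v \right)} = \sqrt{2} \sqrt{h}$ ($w{\left(h,v \right)} = \sqrt{2 h} = \sqrt{2} \sqrt{h}$)
$G{\left(R,E \right)} = E + R$
$K{\left(g \right)} = \frac{i \sqrt{22}}{g}$ ($K{\left(g \right)} = \frac{\sqrt{2} \sqrt{-11}}{g} = \frac{\sqrt{2} i \sqrt{11}}{g} = \frac{i \sqrt{22}}{g}$)
$G{\left(87,178 \right)} + K{\left(16 \right)} = \left(178 + 87\right) + \frac{i \sqrt{22}}{16} = 265 + i \sqrt{22} \cdot \frac{1}{16} = 265 + \frac{i \sqrt{22}}{16}$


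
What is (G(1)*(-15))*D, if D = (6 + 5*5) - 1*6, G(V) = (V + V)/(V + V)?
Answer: -375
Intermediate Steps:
G(V) = 1 (G(V) = (2*V)/((2*V)) = (2*V)*(1/(2*V)) = 1)
D = 25 (D = (6 + 25) - 6 = 31 - 6 = 25)
(G(1)*(-15))*D = (1*(-15))*25 = -15*25 = -375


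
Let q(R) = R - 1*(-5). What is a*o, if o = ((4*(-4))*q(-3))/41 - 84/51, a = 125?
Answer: -211500/697 ≈ -303.44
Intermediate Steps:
q(R) = 5 + R (q(R) = R + 5 = 5 + R)
o = -1692/697 (o = ((4*(-4))*(5 - 3))/41 - 84/51 = -16*2*(1/41) - 84*1/51 = -32*1/41 - 28/17 = -32/41 - 28/17 = -1692/697 ≈ -2.4275)
a*o = 125*(-1692/697) = -211500/697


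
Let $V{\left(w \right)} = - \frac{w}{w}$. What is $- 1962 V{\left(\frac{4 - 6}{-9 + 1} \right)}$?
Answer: $1962$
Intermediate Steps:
$V{\left(w \right)} = -1$ ($V{\left(w \right)} = \left(-1\right) 1 = -1$)
$- 1962 V{\left(\frac{4 - 6}{-9 + 1} \right)} = - 1962 \left(-1\right) = \left(-1\right) \left(-1962\right) = 1962$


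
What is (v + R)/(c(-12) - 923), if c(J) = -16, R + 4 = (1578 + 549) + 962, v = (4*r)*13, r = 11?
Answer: -1219/313 ≈ -3.8946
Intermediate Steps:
v = 572 (v = (4*11)*13 = 44*13 = 572)
R = 3085 (R = -4 + ((1578 + 549) + 962) = -4 + (2127 + 962) = -4 + 3089 = 3085)
(v + R)/(c(-12) - 923) = (572 + 3085)/(-16 - 923) = 3657/(-939) = 3657*(-1/939) = -1219/313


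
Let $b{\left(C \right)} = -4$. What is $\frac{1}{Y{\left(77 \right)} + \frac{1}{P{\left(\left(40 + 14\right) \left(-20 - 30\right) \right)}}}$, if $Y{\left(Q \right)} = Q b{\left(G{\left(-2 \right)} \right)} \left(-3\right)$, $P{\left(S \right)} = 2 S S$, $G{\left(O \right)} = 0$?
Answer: $\frac{14580000}{13471920001} \approx 0.0010823$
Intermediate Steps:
$P{\left(S \right)} = 2 S^{2}$
$Y{\left(Q \right)} = 12 Q$ ($Y{\left(Q \right)} = Q \left(-4\right) \left(-3\right) = - 4 Q \left(-3\right) = 12 Q$)
$\frac{1}{Y{\left(77 \right)} + \frac{1}{P{\left(\left(40 + 14\right) \left(-20 - 30\right) \right)}}} = \frac{1}{12 \cdot 77 + \frac{1}{2 \left(\left(40 + 14\right) \left(-20 - 30\right)\right)^{2}}} = \frac{1}{924 + \frac{1}{2 \left(54 \left(-50\right)\right)^{2}}} = \frac{1}{924 + \frac{1}{2 \left(-2700\right)^{2}}} = \frac{1}{924 + \frac{1}{2 \cdot 7290000}} = \frac{1}{924 + \frac{1}{14580000}} = \frac{1}{\frac{13471920001}{14580000}} = \frac{14580000}{13471920001}$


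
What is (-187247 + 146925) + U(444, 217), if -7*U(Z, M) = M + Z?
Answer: -282915/7 ≈ -40416.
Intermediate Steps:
U(Z, M) = -M/7 - Z/7 (U(Z, M) = -(M + Z)/7 = -M/7 - Z/7)
(-187247 + 146925) + U(444, 217) = (-187247 + 146925) + (-⅐*217 - ⅐*444) = -40322 + (-31 - 444/7) = -40322 - 661/7 = -282915/7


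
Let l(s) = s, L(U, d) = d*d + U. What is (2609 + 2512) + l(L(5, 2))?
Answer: 5130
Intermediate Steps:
L(U, d) = U + d**2 (L(U, d) = d**2 + U = U + d**2)
(2609 + 2512) + l(L(5, 2)) = (2609 + 2512) + (5 + 2**2) = 5121 + (5 + 4) = 5121 + 9 = 5130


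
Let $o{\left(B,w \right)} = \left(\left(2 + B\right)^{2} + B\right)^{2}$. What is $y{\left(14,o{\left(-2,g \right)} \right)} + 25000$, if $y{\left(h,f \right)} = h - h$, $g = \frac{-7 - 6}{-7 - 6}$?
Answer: $25000$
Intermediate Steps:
$g = 1$ ($g = - \frac{13}{-13} = \left(-13\right) \left(- \frac{1}{13}\right) = 1$)
$o{\left(B,w \right)} = \left(B + \left(2 + B\right)^{2}\right)^{2}$
$y{\left(h,f \right)} = 0$
$y{\left(14,o{\left(-2,g \right)} \right)} + 25000 = 0 + 25000 = 25000$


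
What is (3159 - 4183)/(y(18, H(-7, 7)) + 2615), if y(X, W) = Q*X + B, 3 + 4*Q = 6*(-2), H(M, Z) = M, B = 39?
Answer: -2048/5173 ≈ -0.39590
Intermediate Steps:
Q = -15/4 (Q = -3/4 + (6*(-2))/4 = -3/4 + (1/4)*(-12) = -3/4 - 3 = -15/4 ≈ -3.7500)
y(X, W) = 39 - 15*X/4 (y(X, W) = -15*X/4 + 39 = 39 - 15*X/4)
(3159 - 4183)/(y(18, H(-7, 7)) + 2615) = (3159 - 4183)/((39 - 15/4*18) + 2615) = -1024/((39 - 135/2) + 2615) = -1024/(-57/2 + 2615) = -1024/5173/2 = -1024*2/5173 = -2048/5173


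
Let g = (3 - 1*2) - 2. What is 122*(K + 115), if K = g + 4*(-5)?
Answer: 11468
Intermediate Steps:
g = -1 (g = (3 - 2) - 2 = 1 - 2 = -1)
K = -21 (K = -1 + 4*(-5) = -1 - 20 = -21)
122*(K + 115) = 122*(-21 + 115) = 122*94 = 11468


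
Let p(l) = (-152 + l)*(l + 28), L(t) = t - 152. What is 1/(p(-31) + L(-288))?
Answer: 1/109 ≈ 0.0091743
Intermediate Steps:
L(t) = -152 + t
p(l) = (-152 + l)*(28 + l)
1/(p(-31) + L(-288)) = 1/((-4256 + (-31)² - 124*(-31)) + (-152 - 288)) = 1/((-4256 + 961 + 3844) - 440) = 1/(549 - 440) = 1/109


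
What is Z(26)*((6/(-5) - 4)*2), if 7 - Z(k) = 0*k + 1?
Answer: -312/5 ≈ -62.400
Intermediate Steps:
Z(k) = 6 (Z(k) = 7 - (0*k + 1) = 7 - (0 + 1) = 7 - 1*1 = 7 - 1 = 6)
Z(26)*((6/(-5) - 4)*2) = 6*((6/(-5) - 4)*2) = 6*((6*(-1/5) - 4)*2) = 6*((-6/5 - 4)*2) = 6*(-26/5*2) = 6*(-52/5) = -312/5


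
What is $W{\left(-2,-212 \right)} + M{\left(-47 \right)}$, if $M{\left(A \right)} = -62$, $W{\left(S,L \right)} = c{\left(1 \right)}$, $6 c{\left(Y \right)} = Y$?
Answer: $- \frac{371}{6} \approx -61.833$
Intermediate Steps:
$c{\left(Y \right)} = \frac{Y}{6}$
$W{\left(S,L \right)} = \frac{1}{6}$ ($W{\left(S,L \right)} = \frac{1}{6} \cdot 1 = \frac{1}{6}$)
$W{\left(-2,-212 \right)} + M{\left(-47 \right)} = \frac{1}{6} - 62 = - \frac{371}{6}$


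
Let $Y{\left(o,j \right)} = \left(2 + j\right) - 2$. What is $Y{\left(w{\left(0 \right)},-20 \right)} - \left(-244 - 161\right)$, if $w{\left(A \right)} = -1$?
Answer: $385$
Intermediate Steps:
$Y{\left(o,j \right)} = j$
$Y{\left(w{\left(0 \right)},-20 \right)} - \left(-244 - 161\right) = -20 - \left(-244 - 161\right) = -20 - -405 = -20 + 405 = 385$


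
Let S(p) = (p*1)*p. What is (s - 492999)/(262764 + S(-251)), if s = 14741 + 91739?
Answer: -386519/325765 ≈ -1.1865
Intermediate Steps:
S(p) = p**2 (S(p) = p*p = p**2)
s = 106480
(s - 492999)/(262764 + S(-251)) = (106480 - 492999)/(262764 + (-251)**2) = -386519/(262764 + 63001) = -386519/325765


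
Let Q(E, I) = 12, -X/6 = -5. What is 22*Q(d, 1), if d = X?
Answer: 264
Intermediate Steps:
X = 30 (X = -6*(-5) = 30)
d = 30
22*Q(d, 1) = 22*12 = 264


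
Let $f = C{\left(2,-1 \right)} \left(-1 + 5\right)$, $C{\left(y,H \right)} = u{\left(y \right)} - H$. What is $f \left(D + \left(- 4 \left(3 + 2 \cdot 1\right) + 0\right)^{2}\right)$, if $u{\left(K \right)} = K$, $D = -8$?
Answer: $4704$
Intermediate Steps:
$C{\left(y,H \right)} = y - H$
$f = 12$ ($f = \left(2 - -1\right) \left(-1 + 5\right) = \left(2 + 1\right) 4 = 3 \cdot 4 = 12$)
$f \left(D + \left(- 4 \left(3 + 2 \cdot 1\right) + 0\right)^{2}\right) = 12 \left(-8 + \left(- 4 \left(3 + 2 \cdot 1\right) + 0\right)^{2}\right) = 12 \left(-8 + \left(- 4 \left(3 + 2\right) + 0\right)^{2}\right) = 12 \left(-8 + \left(\left(-4\right) 5 + 0\right)^{2}\right) = 12 \left(-8 + \left(-20 + 0\right)^{2}\right) = 12 \left(-8 + \left(-20\right)^{2}\right) = 12 \left(-8 + 400\right) = 12 \cdot 392 = 4704$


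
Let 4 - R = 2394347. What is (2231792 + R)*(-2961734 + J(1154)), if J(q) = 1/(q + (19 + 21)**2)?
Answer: 1325865995574685/2754 ≈ 4.8143e+11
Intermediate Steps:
R = -2394343 (R = 4 - 1*2394347 = 4 - 2394347 = -2394343)
J(q) = 1/(1600 + q) (J(q) = 1/(q + 40**2) = 1/(q + 1600) = 1/(1600 + q))
(2231792 + R)*(-2961734 + J(1154)) = (2231792 - 2394343)*(-2961734 + 1/(1600 + 1154)) = -162551*(-2961734 + 1/2754) = -162551*(-8156615435/2754) = 1325865995574685/2754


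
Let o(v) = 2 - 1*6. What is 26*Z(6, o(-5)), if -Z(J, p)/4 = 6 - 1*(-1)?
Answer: -728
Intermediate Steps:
o(v) = -4 (o(v) = 2 - 6 = -4)
Z(J, p) = -28 (Z(J, p) = -4*(6 - 1*(-1)) = -4*(6 + 1) = -4*7 = -28)
26*Z(6, o(-5)) = 26*(-28) = -728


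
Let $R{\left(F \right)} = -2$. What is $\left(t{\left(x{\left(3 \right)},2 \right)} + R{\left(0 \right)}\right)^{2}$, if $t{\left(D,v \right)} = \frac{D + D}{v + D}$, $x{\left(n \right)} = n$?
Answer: $\frac{16}{25} \approx 0.64$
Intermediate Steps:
$t{\left(D,v \right)} = \frac{2 D}{D + v}$
$\left(t{\left(x{\left(3 \right)},2 \right)} + R{\left(0 \right)}\right)^{2} = \left(2 \cdot 3 \frac{1}{3 + 2} - 2\right)^{2} = \left(2 \cdot 3 \cdot \frac{1}{5} - 2\right)^{2} = \left(\frac{6}{5} - 2\right)^{2} = \left(- \frac{4}{5}\right)^{2} = \frac{16}{25}$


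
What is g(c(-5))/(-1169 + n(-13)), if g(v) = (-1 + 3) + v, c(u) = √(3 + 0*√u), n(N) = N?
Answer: -1/591 - √3/1182 ≈ -0.0031574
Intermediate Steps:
c(u) = √3 (c(u) = √(3 + 0) = √3)
g(v) = 2 + v
g(c(-5))/(-1169 + n(-13)) = (2 + √3)/(-1169 - 13) = (2 + √3)/(-1182) = -(2 + √3)/1182 = -1/591 - √3/1182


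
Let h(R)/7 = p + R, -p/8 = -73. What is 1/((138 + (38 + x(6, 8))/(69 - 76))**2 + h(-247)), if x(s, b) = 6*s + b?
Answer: 49/897047 ≈ 5.4624e-5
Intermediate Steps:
p = 584 (p = -8*(-73) = 584)
x(s, b) = b + 6*s
h(R) = 4088 + 7*R (h(R) = 7*(584 + R) = 4088 + 7*R)
1/((138 + (38 + x(6, 8))/(69 - 76))**2 + h(-247)) = 1/((138 + (38 + (8 + 6*6))/(69 - 76))**2 + (4088 + 7*(-247))) = 1/((138 + (38 + (8 + 36))/(-7))**2 + (4088 - 1729)) = 1/((138 + (38 + 44)*(-1/7))**2 + 2359) = 1/((138 + 82*(-1/7))**2 + 2359) = 1/((138 - 82/7)**2 + 2359) = 1/((884/7)**2 + 2359) = 1/(781456/49 + 2359) = 1/(897047/49) = 49/897047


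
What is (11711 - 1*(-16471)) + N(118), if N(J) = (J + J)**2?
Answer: 83878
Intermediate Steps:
N(J) = 4*J**2 (N(J) = (2*J)**2 = 4*J**2)
(11711 - 1*(-16471)) + N(118) = (11711 - 1*(-16471)) + 4*118**2 = (11711 + 16471) + 4*13924 = 28182 + 55696 = 83878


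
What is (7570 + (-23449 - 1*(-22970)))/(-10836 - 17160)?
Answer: -7091/27996 ≈ -0.25329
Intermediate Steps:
(7570 + (-23449 - 1*(-22970)))/(-10836 - 17160) = (7570 + (-23449 + 22970))/(-27996) = (7570 - 479)*(-1/27996) = 7091*(-1/27996) = -7091/27996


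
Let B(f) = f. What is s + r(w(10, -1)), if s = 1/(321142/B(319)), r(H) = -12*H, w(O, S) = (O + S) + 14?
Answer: -88634873/321142 ≈ -276.00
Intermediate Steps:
w(O, S) = 14 + O + S
s = 319/321142 (s = 1/(321142/319) = 319/321142 ≈ 0.00099333)
s + r(w(10, -1)) = 319/321142 - 12*(14 + 10 - 1) = 319/321142 - 12*23 = 319/321142 - 276 = -88634873/321142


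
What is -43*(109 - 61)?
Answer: -2064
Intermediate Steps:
-43*(109 - 61) = -43*48 = -2064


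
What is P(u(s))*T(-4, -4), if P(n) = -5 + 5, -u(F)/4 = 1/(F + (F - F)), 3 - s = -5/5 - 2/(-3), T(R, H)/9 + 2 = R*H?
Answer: 0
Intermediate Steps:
T(R, H) = -18 + 9*H*R (T(R, H) = -18 + 9*(R*H) = -18 + 9*(H*R) = -18 + 9*H*R)
s = 10/3 (s = 3 - (-5/5 - 2/(-3)) = 3 - (-5*⅕ - 2*(-⅓)) = 3 - (-1 + ⅔) = 3 - 1*(-⅓) = 3 + ⅓ = 10/3 ≈ 3.3333)
u(F) = -4/F (u(F) = -4/(F + (F - F)) = -4/(F + 0) = -4/F)
P(n) = 0
P(u(s))*T(-4, -4) = 0*(-18 + 9*(-4)*(-4)) = 0*(-18 + 144) = 0*126 = 0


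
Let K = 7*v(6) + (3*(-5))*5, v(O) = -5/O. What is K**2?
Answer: 235225/36 ≈ 6534.0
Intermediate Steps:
K = -485/6 (K = 7*(-5/6) + (3*(-5))*5 = 7*(-5*1/6) - 15*5 = 7*(-5/6) - 75 = -35/6 - 75 = -485/6 ≈ -80.833)
K**2 = (-485/6)**2 = 235225/36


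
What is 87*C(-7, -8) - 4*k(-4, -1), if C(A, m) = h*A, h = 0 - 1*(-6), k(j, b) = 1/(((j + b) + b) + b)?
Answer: -25574/7 ≈ -3653.4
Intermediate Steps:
k(j, b) = 1/(j + 3*b) (k(j, b) = 1/(((b + j) + b) + b) = 1/((j + 2*b) + b) = 1/(j + 3*b))
h = 6 (h = 0 + 6 = 6)
C(A, m) = 6*A
87*C(-7, -8) - 4*k(-4, -1) = 87*(6*(-7)) - 4/(-4 + 3*(-1)) = 87*(-42) - 4/(-4 - 3) = -3654 - 4/(-7) = -3654 - 4*(-⅐) = -3654 + 4/7 = -25574/7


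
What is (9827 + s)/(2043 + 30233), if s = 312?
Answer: 10139/32276 ≈ 0.31413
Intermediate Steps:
(9827 + s)/(2043 + 30233) = (9827 + 312)/(2043 + 30233) = 10139/32276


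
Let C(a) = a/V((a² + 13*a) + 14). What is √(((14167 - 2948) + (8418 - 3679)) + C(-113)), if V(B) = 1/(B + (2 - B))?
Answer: 6*√437 ≈ 125.43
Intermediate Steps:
V(B) = ½ (V(B) = 1/2 = ½)
C(a) = 2*a (C(a) = a/(½) = a*2 = 2*a)
√(((14167 - 2948) + (8418 - 3679)) + C(-113)) = √(((14167 - 2948) + (8418 - 3679)) + 2*(-113)) = √((11219 + 4739) - 226) = √(15958 - 226) = √15732 = 6*√437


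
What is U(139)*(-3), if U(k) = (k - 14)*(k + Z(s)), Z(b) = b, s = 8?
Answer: -55125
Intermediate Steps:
U(k) = (-14 + k)*(8 + k) (U(k) = (k - 14)*(k + 8) = (-14 + k)*(8 + k))
U(139)*(-3) = (-112 + 139² - 6*139)*(-3) = (-112 + 19321 - 834)*(-3) = 18375*(-3) = -55125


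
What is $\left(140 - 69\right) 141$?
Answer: $10011$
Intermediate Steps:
$\left(140 - 69\right) 141 = 71 \cdot 141 = 10011$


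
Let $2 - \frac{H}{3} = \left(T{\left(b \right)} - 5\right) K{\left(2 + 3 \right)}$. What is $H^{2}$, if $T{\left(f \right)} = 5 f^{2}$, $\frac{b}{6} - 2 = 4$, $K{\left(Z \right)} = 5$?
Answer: $9432100161$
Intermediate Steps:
$b = 36$ ($b = 12 + 6 \cdot 4 = 12 + 24 = 36$)
$H = -97119$ ($H = 6 - 3 \left(5 \cdot 36^{2} - 5\right) 5 = 6 - 3 \left(5 \cdot 1296 - 5\right) 5 = 6 - 3 \left(6480 - 5\right) 5 = 6 - 3 \cdot 6475 \cdot 5 = 6 - 97125 = -97119$)
$H^{2} = \left(-97119\right)^{2} = 9432100161$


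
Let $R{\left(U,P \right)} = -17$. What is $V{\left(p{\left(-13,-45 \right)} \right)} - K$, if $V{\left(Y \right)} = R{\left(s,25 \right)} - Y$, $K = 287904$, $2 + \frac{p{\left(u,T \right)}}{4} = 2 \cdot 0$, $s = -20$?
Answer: $-287913$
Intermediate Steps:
$p{\left(u,T \right)} = -8$ ($p{\left(u,T \right)} = -8 + 4 \cdot 2 \cdot 0 = -8 + 4 \cdot 0 = -8 + 0 = -8$)
$V{\left(Y \right)} = -17 - Y$
$V{\left(p{\left(-13,-45 \right)} \right)} - K = \left(-17 - -8\right) - 287904 = \left(-17 + 8\right) - 287904 = -9 - 287904 = -287913$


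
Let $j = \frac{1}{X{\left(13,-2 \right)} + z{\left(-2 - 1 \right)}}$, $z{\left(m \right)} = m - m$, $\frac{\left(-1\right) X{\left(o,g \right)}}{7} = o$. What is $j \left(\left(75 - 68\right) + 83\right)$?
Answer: $- \frac{90}{91} \approx -0.98901$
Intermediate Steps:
$X{\left(o,g \right)} = - 7 o$
$z{\left(m \right)} = 0$
$j = - \frac{1}{91}$ ($j = \frac{1}{\left(-7\right) 13 + 0} = \frac{1}{-91 + 0} = \frac{1}{-91} = - \frac{1}{91} \approx -0.010989$)
$j \left(\left(75 - 68\right) + 83\right) = - \frac{\left(75 - 68\right) + 83}{91} = - \frac{7 + 83}{91} = \left(- \frac{1}{91}\right) 90 = - \frac{90}{91}$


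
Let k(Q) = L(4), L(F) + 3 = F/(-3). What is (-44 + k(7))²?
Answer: 21025/9 ≈ 2336.1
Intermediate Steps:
L(F) = -3 - F/3 (L(F) = -3 + F/(-3) = -3 + F*(-⅓) = -3 - F/3)
k(Q) = -13/3 (k(Q) = -3 - ⅓*4 = -3 - 4/3 = -13/3)
(-44 + k(7))² = (-44 - 13/3)² = (-145/3)² = 21025/9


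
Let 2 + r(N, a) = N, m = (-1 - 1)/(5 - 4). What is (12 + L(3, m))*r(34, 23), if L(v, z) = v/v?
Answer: 416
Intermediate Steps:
m = -2 (m = -2/1 = -2*1 = -2)
r(N, a) = -2 + N
L(v, z) = 1
(12 + L(3, m))*r(34, 23) = (12 + 1)*(-2 + 34) = 13*32 = 416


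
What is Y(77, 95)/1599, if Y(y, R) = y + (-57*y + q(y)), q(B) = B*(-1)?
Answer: -1463/533 ≈ -2.7448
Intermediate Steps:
q(B) = -B
Y(y, R) = -57*y (Y(y, R) = y + (-57*y - y) = y - 58*y = -57*y)
Y(77, 95)/1599 = -57*77/1599 = -4389*1/1599 = -1463/533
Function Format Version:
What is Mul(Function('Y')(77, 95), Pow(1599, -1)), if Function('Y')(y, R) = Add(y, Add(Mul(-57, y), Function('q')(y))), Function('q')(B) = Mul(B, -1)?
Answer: Rational(-1463, 533) ≈ -2.7448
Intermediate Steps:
Function('q')(B) = Mul(-1, B)
Function('Y')(y, R) = Mul(-57, y) (Function('Y')(y, R) = Add(y, Add(Mul(-57, y), Mul(-1, y))) = Add(y, Mul(-58, y)) = Mul(-57, y))
Mul(Function('Y')(77, 95), Pow(1599, -1)) = Mul(Mul(-57, 77), Pow(1599, -1)) = Mul(-4389, Rational(1, 1599)) = Rational(-1463, 533)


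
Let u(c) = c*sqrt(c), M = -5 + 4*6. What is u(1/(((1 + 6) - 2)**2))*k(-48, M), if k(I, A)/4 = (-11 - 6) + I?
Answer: -52/25 ≈ -2.0800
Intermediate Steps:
M = 19 (M = -5 + 24 = 19)
u(c) = c**(3/2)
k(I, A) = -68 + 4*I (k(I, A) = 4*((-11 - 6) + I) = 4*(-17 + I) = -68 + 4*I)
u(1/(((1 + 6) - 2)**2))*k(-48, M) = (1/(((1 + 6) - 2)**2))**(3/2)*(-68 + 4*(-48)) = (1/((7 - 2)**2))**(3/2)*(-68 - 192) = (1/(5**2))**(3/2)*(-260) = (1/25)**(3/2)*(-260) = (1/125)*(-260) = -52/25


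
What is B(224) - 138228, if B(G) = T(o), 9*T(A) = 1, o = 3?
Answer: -1244051/9 ≈ -1.3823e+5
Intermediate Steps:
T(A) = 1/9 (T(A) = (1/9)*1 = 1/9)
B(G) = 1/9
B(224) - 138228 = 1/9 - 138228 = -1244051/9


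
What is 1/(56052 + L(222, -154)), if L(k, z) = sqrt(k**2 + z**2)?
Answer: 14013/785438426 - 5*sqrt(730)/1570876852 ≈ 1.7755e-5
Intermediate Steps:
1/(56052 + L(222, -154)) = 1/(56052 + sqrt(222**2 + (-154)**2)) = 1/(56052 + sqrt(49284 + 23716)) = 1/(56052 + sqrt(73000)) = 1/(56052 + 10*sqrt(730))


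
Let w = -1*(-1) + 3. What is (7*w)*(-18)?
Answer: -504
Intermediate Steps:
w = 4 (w = 1 + 3 = 4)
(7*w)*(-18) = (7*4)*(-18) = 28*(-18) = -504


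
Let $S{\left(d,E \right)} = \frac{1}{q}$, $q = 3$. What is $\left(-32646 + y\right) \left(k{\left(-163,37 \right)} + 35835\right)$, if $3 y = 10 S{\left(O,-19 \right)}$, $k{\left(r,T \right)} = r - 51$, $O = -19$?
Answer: $- \frac{10465592284}{9} \approx -1.1628 \cdot 10^{9}$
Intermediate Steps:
$S{\left(d,E \right)} = \frac{1}{3}$
$k{\left(r,T \right)} = -51 + r$
$y = \frac{10}{9}$ ($y = \frac{10 \cdot \frac{1}{3}}{3} = \frac{1}{3} \cdot \frac{10}{3} = \frac{10}{9} \approx 1.1111$)
$\left(-32646 + y\right) \left(k{\left(-163,37 \right)} + 35835\right) = \left(-32646 + \frac{10}{9}\right) \left(\left(-51 - 163\right) + 35835\right) = - \frac{293804 \left(-214 + 35835\right)}{9} = \left(- \frac{293804}{9}\right) 35621 = - \frac{10465592284}{9}$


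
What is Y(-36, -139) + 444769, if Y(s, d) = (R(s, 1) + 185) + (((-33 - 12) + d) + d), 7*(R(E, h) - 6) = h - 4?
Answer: 3112456/7 ≈ 4.4464e+5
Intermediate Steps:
R(E, h) = 38/7 + h/7 (R(E, h) = 6 + (h - 4)/7 = 6 + (-4 + h)/7 = 6 + (-4/7 + h/7) = 38/7 + h/7)
Y(s, d) = 1019/7 + 2*d (Y(s, d) = ((38/7 + (⅐)*1) + 185) + (((-33 - 12) + d) + d) = ((38/7 + ⅐) + 185) + ((-45 + d) + d) = (39/7 + 185) + (-45 + 2*d) = 1334/7 + (-45 + 2*d) = 1019/7 + 2*d)
Y(-36, -139) + 444769 = (1019/7 + 2*(-139)) + 444769 = (1019/7 - 278) + 444769 = -927/7 + 444769 = 3112456/7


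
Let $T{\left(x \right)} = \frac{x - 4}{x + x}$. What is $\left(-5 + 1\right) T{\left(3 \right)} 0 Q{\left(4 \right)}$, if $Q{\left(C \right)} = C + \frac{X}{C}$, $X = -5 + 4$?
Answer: $0$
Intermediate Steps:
$X = -1$
$T{\left(x \right)} = \frac{-4 + x}{2 x}$
$Q{\left(C \right)} = C - \frac{1}{C}$
$\left(-5 + 1\right) T{\left(3 \right)} 0 Q{\left(4 \right)} = \left(-5 + 1\right) \frac{-4 + 3}{2 \cdot 3} \cdot 0 \left(4 - \frac{1}{4}\right) = - 4 \cdot \frac{1}{2} \cdot \frac{1}{3} \left(-1\right) 0 \left(4 - \frac{1}{4}\right) = \left(-4\right) \left(- \frac{1}{6}\right) 0 \left(4 - \frac{1}{4}\right) = \frac{2}{3} \cdot 0 \cdot \frac{15}{4} = 0 \cdot \frac{15}{4} = 0$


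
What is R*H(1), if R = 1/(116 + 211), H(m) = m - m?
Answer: 0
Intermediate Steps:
H(m) = 0
R = 1/327 ≈ 0.0030581
R*H(1) = (1/327)*0 = 0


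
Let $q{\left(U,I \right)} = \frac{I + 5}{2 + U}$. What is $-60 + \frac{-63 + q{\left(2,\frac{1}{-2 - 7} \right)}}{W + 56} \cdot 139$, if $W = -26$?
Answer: $- \frac{46742}{135} \approx -346.24$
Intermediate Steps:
$q{\left(U,I \right)} = \frac{5 + I}{2 + U}$
$-60 + \frac{-63 + q{\left(2,\frac{1}{-2 - 7} \right)}}{W + 56} \cdot 139 = -60 + \frac{-63 + \frac{5 + \frac{1}{-2 - 7}}{2 + 2}}{-26 + 56} \cdot 139 = -60 + \frac{-63 + \frac{5 + \frac{1}{-9}}{4}}{30} \cdot 139 = -60 + \left(-63 + \frac{5 - \frac{1}{9}}{4}\right) \frac{1}{30} \cdot 139 = -60 + \left(-63 + \frac{1}{4} \cdot \frac{44}{9}\right) \frac{1}{30} \cdot 139 = -60 + \left(-63 + \frac{11}{9}\right) \frac{1}{30} \cdot 139 = -60 + \left(- \frac{556}{9}\right) \frac{1}{30} \cdot 139 = -60 - \frac{38642}{135} = - \frac{46742}{135}$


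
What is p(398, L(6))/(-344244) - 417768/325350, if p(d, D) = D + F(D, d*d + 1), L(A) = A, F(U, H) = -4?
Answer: -3994854947/3111105150 ≈ -1.2841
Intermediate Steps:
p(d, D) = -4 + D (p(d, D) = D - 4 = -4 + D)
p(398, L(6))/(-344244) - 417768/325350 = (-4 + 6)/(-344244) - 417768/325350 = 2*(-1/344244) - 417768*1/325350 = -1/172122 - 69628/54225 = -3994854947/3111105150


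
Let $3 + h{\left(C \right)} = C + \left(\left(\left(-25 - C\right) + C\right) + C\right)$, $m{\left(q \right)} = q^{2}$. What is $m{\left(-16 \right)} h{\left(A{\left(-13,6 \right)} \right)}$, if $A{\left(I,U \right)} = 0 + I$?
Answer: $-13824$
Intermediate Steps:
$A{\left(I,U \right)} = I$
$h{\left(C \right)} = -28 + 2 C$ ($h{\left(C \right)} = -3 + \left(C + \left(\left(\left(-25 - C\right) + C\right) + C\right)\right) = -3 + \left(C + \left(-25 + C\right)\right) = -3 + \left(-25 + 2 C\right) = -28 + 2 C$)
$m{\left(-16 \right)} h{\left(A{\left(-13,6 \right)} \right)} = \left(-16\right)^{2} \left(-28 + 2 \left(-13\right)\right) = 256 \left(-28 - 26\right) = 256 \left(-54\right) = -13824$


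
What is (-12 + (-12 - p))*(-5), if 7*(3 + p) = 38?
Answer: 925/7 ≈ 132.14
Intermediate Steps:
p = 17/7 (p = -3 + (1/7)*38 = -3 + 38/7 = 17/7 ≈ 2.4286)
(-12 + (-12 - p))*(-5) = (-12 + (-12 - 1*17/7))*(-5) = (-12 + (-12 - 17/7))*(-5) = (-12 - 101/7)*(-5) = -185/7*(-5) = 925/7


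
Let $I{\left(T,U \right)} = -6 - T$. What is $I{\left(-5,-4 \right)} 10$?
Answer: $-10$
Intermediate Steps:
$I{\left(-5,-4 \right)} 10 = \left(-6 - -5\right) 10 = \left(-6 + 5\right) 10 = \left(-1\right) 10 = -10$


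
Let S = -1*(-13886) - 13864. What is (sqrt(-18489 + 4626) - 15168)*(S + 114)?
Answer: -2062848 + 136*I*sqrt(13863) ≈ -2.0628e+6 + 16013.0*I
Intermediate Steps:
S = 22 (S = 13886 - 13864 = 22)
(sqrt(-18489 + 4626) - 15168)*(S + 114) = (sqrt(-18489 + 4626) - 15168)*(22 + 114) = (sqrt(-13863) - 15168)*136 = (I*sqrt(13863) - 15168)*136 = (-15168 + I*sqrt(13863))*136 = -2062848 + 136*I*sqrt(13863)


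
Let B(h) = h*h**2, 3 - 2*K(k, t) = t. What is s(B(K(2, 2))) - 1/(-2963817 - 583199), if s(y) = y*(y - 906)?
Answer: -3213153111/28376128 ≈ -113.23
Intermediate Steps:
K(k, t) = 3/2 - t/2
B(h) = h**3
s(y) = y*(-906 + y)
s(B(K(2, 2))) - 1/(-2963817 - 583199) = (3/2 - 1/2*2)**3*(-906 + (3/2 - 1/2*2)**3) - 1/(-2963817 - 583199) = (3/2 - 1)**3*(-906 + (3/2 - 1)**3) - 1/(-3547016) = (1/2)**3*(-906 + (1/2)**3) - 1*(-1/3547016) = (-906 + 1/8)/8 + 1/3547016 = (1/8)*(-7247/8) + 1/3547016 = -7247/64 + 1/3547016 = -3213153111/28376128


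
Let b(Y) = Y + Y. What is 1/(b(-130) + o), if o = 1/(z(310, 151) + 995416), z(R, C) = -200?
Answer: -995216/258756159 ≈ -0.0038462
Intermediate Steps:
b(Y) = 2*Y
o = 1/995216 (o = 1/(-200 + 995416) = 1/995216 ≈ 1.0048e-6)
1/(b(-130) + o) = 1/(2*(-130) + 1/995216) = 1/(-260 + 1/995216) = 1/(-258756159/995216) = -995216/258756159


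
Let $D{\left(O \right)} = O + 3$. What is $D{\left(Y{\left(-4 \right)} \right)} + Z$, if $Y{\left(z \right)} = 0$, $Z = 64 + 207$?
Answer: $274$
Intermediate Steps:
$Z = 271$
$D{\left(O \right)} = 3 + O$
$D{\left(Y{\left(-4 \right)} \right)} + Z = \left(3 + 0\right) + 271 = 3 + 271 = 274$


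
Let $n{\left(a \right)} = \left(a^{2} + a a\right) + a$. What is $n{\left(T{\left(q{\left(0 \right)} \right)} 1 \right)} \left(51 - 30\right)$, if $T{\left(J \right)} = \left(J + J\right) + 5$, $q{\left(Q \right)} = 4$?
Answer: $7371$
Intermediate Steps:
$T{\left(J \right)} = 5 + 2 J$ ($T{\left(J \right)} = 2 J + 5 = 5 + 2 J$)
$n{\left(a \right)} = a + 2 a^{2}$ ($n{\left(a \right)} = \left(a^{2} + a^{2}\right) + a = 2 a^{2} + a = a + 2 a^{2}$)
$n{\left(T{\left(q{\left(0 \right)} \right)} 1 \right)} \left(51 - 30\right) = \left(5 + 2 \cdot 4\right) 1 \left(1 + 2 \left(5 + 2 \cdot 4\right) 1\right) \left(51 - 30\right) = \left(5 + 8\right) 1 \left(1 + 2 \left(5 + 8\right) 1\right) 21 = 13 \cdot 1 \left(1 + 2 \cdot 13 \cdot 1\right) 21 = 13 \left(1 + 2 \cdot 13\right) 21 = 13 \left(1 + 26\right) 21 = 13 \cdot 27 \cdot 21 = 351 \cdot 21 = 7371$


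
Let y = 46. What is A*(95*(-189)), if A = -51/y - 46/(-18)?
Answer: -1195005/46 ≈ -25978.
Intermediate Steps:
A = 599/414 (A = -51/46 - 46/(-18) = -51*1/46 - 46*(-1/18) = -51/46 + 23/9 = 599/414 ≈ 1.4469)
A*(95*(-189)) = 599*(95*(-189))/414 = (599/414)*(-17955) = -1195005/46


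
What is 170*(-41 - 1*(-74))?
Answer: 5610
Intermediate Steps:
170*(-41 - 1*(-74)) = 170*(-41 + 74) = 170*33 = 5610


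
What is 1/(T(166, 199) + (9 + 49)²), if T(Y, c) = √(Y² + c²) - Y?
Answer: 3198/10160047 - √67157/10160047 ≈ 0.00028926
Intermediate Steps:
1/(T(166, 199) + (9 + 49)²) = 1/((√(166² + 199²) - 1*166) + (9 + 49)²) = 1/((√(27556 + 39601) - 166) + 58²) = 1/((√67157 - 166) + 3364) = 1/((-166 + √67157) + 3364) = 1/(3198 + √67157)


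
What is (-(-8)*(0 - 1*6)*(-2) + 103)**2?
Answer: 39601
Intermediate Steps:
(-(-8)*(0 - 1*6)*(-2) + 103)**2 = (-(-8)*(0 - 6)*(-2) + 103)**2 = (-(-8)*(-6)*(-2) + 103)**2 = (-2*24*(-2) + 103)**2 = (-48*(-2) + 103)**2 = (96 + 103)**2 = 199**2 = 39601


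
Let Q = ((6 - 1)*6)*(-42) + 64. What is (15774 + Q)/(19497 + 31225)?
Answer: 7289/25361 ≈ 0.28741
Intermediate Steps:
Q = -1196 (Q = (5*6)*(-42) + 64 = 30*(-42) + 64 = -1260 + 64 = -1196)
(15774 + Q)/(19497 + 31225) = (15774 - 1196)/(19497 + 31225) = 14578/50722 = 14578*(1/50722) = 7289/25361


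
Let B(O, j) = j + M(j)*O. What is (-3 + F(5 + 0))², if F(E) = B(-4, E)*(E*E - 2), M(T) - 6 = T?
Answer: 810000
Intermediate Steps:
M(T) = 6 + T
B(O, j) = j + O*(6 + j) (B(O, j) = j + (6 + j)*O = j + O*(6 + j))
F(E) = (-24 - 3*E)*(-2 + E²) (F(E) = (E - 4*(6 + E))*(E*E - 2) = (E + (-24 - 4*E))*(E² - 2) = (-24 - 3*E)*(-2 + E²))
(-3 + F(5 + 0))² = (-3 + 3*(-8 - (5 + 0))*(-2 + (5 + 0)²))² = (-3 + 3*(-8 - 1*5)*(-2 + 5²))² = (-3 + 3*(-8 - 5)*(-2 + 25))² = (-3 + 3*(-13)*23)² = (-3 - 897)² = (-900)² = 810000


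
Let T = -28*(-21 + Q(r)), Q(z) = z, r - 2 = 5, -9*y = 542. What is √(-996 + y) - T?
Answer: -392 + 7*I*√194/3 ≈ -392.0 + 32.5*I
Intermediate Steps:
y = -542/9 (y = -⅑*542 = -542/9 ≈ -60.222)
r = 7 (r = 2 + 5 = 7)
T = 392 (T = -28*(-21 + 7) = -28*(-14) = 392)
√(-996 + y) - T = √(-996 - 542/9) - 1*392 = √(-9506/9) - 392 = 7*I*√194/3 - 392 = -392 + 7*I*√194/3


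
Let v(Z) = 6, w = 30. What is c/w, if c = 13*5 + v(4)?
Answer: 71/30 ≈ 2.3667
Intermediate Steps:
c = 71 (c = 13*5 + 6 = 65 + 6 = 71)
c/w = 71/30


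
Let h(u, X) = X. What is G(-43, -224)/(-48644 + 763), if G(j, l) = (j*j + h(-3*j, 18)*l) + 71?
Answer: 2112/47881 ≈ 0.044109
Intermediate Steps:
G(j, l) = 71 + j² + 18*l (G(j, l) = (j*j + 18*l) + 71 = (j² + 18*l) + 71 = 71 + j² + 18*l)
G(-43, -224)/(-48644 + 763) = (71 + (-43)² + 18*(-224))/(-48644 + 763) = (71 + 1849 - 4032)/(-47881) = -2112*(-1/47881) = 2112/47881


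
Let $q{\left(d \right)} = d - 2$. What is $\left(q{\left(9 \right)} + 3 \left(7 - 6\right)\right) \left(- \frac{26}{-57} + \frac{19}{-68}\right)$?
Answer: $\frac{3425}{1938} \approx 1.7673$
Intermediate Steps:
$q{\left(d \right)} = -2 + d$
$\left(q{\left(9 \right)} + 3 \left(7 - 6\right)\right) \left(- \frac{26}{-57} + \frac{19}{-68}\right) = \left(\left(-2 + 9\right) + 3 \left(7 - 6\right)\right) \left(- \frac{26}{-57} + \frac{19}{-68}\right) = \left(7 + 3 \cdot 1\right) \left(\left(-26\right) \left(- \frac{1}{57}\right) + 19 \left(- \frac{1}{68}\right)\right) = \left(7 + 3\right) \left(\frac{26}{57} - \frac{19}{68}\right) = 10 \cdot \frac{685}{3876} = \frac{3425}{1938}$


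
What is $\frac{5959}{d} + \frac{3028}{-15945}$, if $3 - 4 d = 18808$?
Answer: $- \frac{87401312}{59969145} \approx -1.4574$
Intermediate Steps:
$d = - \frac{18805}{4}$ ($d = \frac{3}{4} - 4702 = - \frac{18805}{4} \approx -4701.3$)
$\frac{5959}{d} + \frac{3028}{-15945} = \frac{5959}{- \frac{18805}{4}} + \frac{3028}{-15945} = 5959 \left(- \frac{4}{18805}\right) + 3028 \left(- \frac{1}{15945}\right) = - \frac{23836}{18805} - \frac{3028}{15945} = - \frac{87401312}{59969145}$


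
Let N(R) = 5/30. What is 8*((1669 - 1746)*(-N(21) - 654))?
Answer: 1208900/3 ≈ 4.0297e+5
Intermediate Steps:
N(R) = ⅙ (N(R) = 5*(1/30) = ⅙)
8*((1669 - 1746)*(-N(21) - 654)) = 8*((1669 - 1746)*(-1*⅙ - 654)) = 8*(-77*(-⅙ - 654)) = 8*(-77*(-3925/6)) = 8*(302225/6) = 1208900/3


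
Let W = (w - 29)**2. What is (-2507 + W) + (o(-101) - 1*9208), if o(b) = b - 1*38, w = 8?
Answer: -11413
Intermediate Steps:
o(b) = -38 + b (o(b) = b - 38 = -38 + b)
W = 441 (W = (8 - 29)**2 = (-21)**2 = 441)
(-2507 + W) + (o(-101) - 1*9208) = (-2507 + 441) + ((-38 - 101) - 1*9208) = -2066 + (-139 - 9208) = -2066 - 9347 = -11413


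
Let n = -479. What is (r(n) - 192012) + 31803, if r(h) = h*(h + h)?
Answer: 298673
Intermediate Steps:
r(h) = 2*h² (r(h) = h*(2*h) = 2*h²)
(r(n) - 192012) + 31803 = (2*(-479)² - 192012) + 31803 = (2*229441 - 192012) + 31803 = (458882 - 192012) + 31803 = 266870 + 31803 = 298673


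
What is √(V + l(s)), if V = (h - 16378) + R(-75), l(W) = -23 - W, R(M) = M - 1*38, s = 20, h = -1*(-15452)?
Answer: I*√1082 ≈ 32.894*I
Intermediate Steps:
h = 15452
R(M) = -38 + M (R(M) = M - 38 = -38 + M)
V = -1039 (V = (15452 - 16378) + (-38 - 75) = -926 - 113 = -1039)
√(V + l(s)) = √(-1039 + (-23 - 1*20)) = √(-1039 + (-23 - 20)) = √(-1039 - 43) = √(-1082) = I*√1082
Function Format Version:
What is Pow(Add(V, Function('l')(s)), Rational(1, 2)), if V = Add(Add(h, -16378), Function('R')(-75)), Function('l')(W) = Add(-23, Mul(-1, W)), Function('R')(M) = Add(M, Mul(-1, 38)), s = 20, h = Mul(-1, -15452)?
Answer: Mul(I, Pow(1082, Rational(1, 2))) ≈ Mul(32.894, I)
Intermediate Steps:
h = 15452
Function('R')(M) = Add(-38, M) (Function('R')(M) = Add(M, -38) = Add(-38, M))
V = -1039 (V = Add(Add(15452, -16378), Add(-38, -75)) = Add(-926, -113) = -1039)
Pow(Add(V, Function('l')(s)), Rational(1, 2)) = Pow(Add(-1039, Add(-23, Mul(-1, 20))), Rational(1, 2)) = Pow(Add(-1039, Add(-23, -20)), Rational(1, 2)) = Pow(Add(-1039, -43), Rational(1, 2)) = Pow(-1082, Rational(1, 2)) = Mul(I, Pow(1082, Rational(1, 2)))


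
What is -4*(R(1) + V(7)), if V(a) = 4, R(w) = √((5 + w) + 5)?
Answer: -16 - 4*√11 ≈ -29.267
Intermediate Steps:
R(w) = √(10 + w)
-4*(R(1) + V(7)) = -4*(√(10 + 1) + 4) = -4*(√11 + 4) = -4*(4 + √11) = -16 - 4*√11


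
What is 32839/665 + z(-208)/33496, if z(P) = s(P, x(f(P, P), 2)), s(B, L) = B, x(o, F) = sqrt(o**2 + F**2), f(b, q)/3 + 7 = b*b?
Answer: 137479603/2784355 ≈ 49.376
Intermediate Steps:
f(b, q) = -21 + 3*b**2 (f(b, q) = -21 + 3*(b*b) = -21 + 3*b**2)
x(o, F) = sqrt(F**2 + o**2)
z(P) = P
32839/665 + z(-208)/33496 = 32839/665 - 208/33496 = 32839*(1/665) - 208*1/33496 = 32839/665 - 26/4187 = 137479603/2784355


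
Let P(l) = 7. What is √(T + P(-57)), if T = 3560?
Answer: √3567 ≈ 59.724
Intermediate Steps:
√(T + P(-57)) = √(3560 + 7) = √3567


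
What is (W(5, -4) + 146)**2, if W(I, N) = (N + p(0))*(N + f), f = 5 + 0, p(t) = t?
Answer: 20164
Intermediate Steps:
f = 5
W(I, N) = N*(5 + N) (W(I, N) = (N + 0)*(N + 5) = N*(5 + N))
(W(5, -4) + 146)**2 = (-4*(5 - 4) + 146)**2 = (-4*1 + 146)**2 = (-4 + 146)**2 = 142**2 = 20164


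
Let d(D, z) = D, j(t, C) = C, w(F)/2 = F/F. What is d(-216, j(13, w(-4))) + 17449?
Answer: 17233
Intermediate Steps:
w(F) = 2 (w(F) = 2*(F/F) = 2*1 = 2)
d(-216, j(13, w(-4))) + 17449 = -216 + 17449 = 17233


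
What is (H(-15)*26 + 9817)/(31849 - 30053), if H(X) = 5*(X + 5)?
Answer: 8517/1796 ≈ 4.7422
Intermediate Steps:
H(X) = 25 + 5*X (H(X) = 5*(5 + X) = 25 + 5*X)
(H(-15)*26 + 9817)/(31849 - 30053) = ((25 + 5*(-15))*26 + 9817)/(31849 - 30053) = ((25 - 75)*26 + 9817)/1796 = (-50*26 + 9817)*(1/1796) = (-1300 + 9817)*(1/1796) = 8517*(1/1796) = 8517/1796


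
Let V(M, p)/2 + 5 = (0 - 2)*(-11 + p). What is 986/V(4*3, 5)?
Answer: 493/7 ≈ 70.429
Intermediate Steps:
V(M, p) = 34 - 4*p (V(M, p) = -10 + 2*((0 - 2)*(-11 + p)) = -10 + 2*(-2*(-11 + p)) = -10 + 2*(22 - 2*p) = -10 + (44 - 4*p) = 34 - 4*p)
986/V(4*3, 5) = 986/(34 - 4*5) = 986/(34 - 20) = 986/14 = 986*(1/14) = 493/7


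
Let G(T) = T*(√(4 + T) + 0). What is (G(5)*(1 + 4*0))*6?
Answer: 90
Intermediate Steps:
G(T) = T*√(4 + T)
(G(5)*(1 + 4*0))*6 = ((5*√(4 + 5))*(1 + 4*0))*6 = ((5*√9)*(1 + 0))*6 = ((5*3)*1)*6 = (15*1)*6 = 15*6 = 90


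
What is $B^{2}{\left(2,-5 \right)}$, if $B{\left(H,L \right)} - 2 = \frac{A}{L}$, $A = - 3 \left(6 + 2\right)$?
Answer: $\frac{1156}{25} \approx 46.24$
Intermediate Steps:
$A = -24$ ($A = \left(-3\right) 8 = -24$)
$B{\left(H,L \right)} = 2 - \frac{24}{L}$
$B^{2}{\left(2,-5 \right)} = \left(2 - \frac{24}{-5}\right)^{2} = \left(2 - - \frac{24}{5}\right)^{2} = \left(2 + \frac{24}{5}\right)^{2} = \left(\frac{34}{5}\right)^{2} = \frac{1156}{25}$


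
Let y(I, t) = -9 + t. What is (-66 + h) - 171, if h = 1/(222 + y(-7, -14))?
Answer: -47162/199 ≈ -236.99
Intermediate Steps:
h = 1/199 (h = 1/(222 + (-9 - 14)) = 1/(222 - 23) = 1/199 ≈ 0.0050251)
(-66 + h) - 171 = (-66 + 1/199) - 171 = -13133/199 - 171 = -47162/199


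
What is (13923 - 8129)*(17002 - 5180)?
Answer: 68496668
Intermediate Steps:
(13923 - 8129)*(17002 - 5180) = 5794*11822 = 68496668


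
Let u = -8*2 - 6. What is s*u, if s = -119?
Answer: 2618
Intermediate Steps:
u = -22 (u = -16 - 6 = -22)
s*u = -119*(-22) = 2618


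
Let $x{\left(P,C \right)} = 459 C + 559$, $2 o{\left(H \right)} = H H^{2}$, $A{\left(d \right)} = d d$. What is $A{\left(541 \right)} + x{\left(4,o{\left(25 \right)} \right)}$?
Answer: $\frac{7758355}{2} \approx 3.8792 \cdot 10^{6}$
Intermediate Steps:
$A{\left(d \right)} = d^{2}$
$o{\left(H \right)} = \frac{H^{3}}{2}$ ($o{\left(H \right)} = \frac{H H^{2}}{2} = \frac{H^{3}}{2}$)
$x{\left(P,C \right)} = 559 + 459 C$
$A{\left(541 \right)} + x{\left(4,o{\left(25 \right)} \right)} = 541^{2} + \left(559 + 459 \frac{25^{3}}{2}\right) = 292681 + \left(559 + 459 \cdot \frac{1}{2} \cdot 15625\right) = 292681 + \left(559 + 459 \cdot \frac{15625}{2}\right) = 292681 + \left(559 + \frac{7171875}{2}\right) = 292681 + \frac{7172993}{2} = \frac{7758355}{2}$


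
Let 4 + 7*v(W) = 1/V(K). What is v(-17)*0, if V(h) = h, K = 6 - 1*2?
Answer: 0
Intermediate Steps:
K = 4 (K = 6 - 2 = 4)
v(W) = -15/28 (v(W) = -4/7 + (⅐)/4 = -4/7 + (⅐)*(¼) = -4/7 + 1/28 = -15/28)
v(-17)*0 = -15/28*0 = 0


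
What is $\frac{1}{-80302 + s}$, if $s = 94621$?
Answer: $\frac{1}{14319} \approx 6.9837 \cdot 10^{-5}$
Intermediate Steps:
$\frac{1}{-80302 + s} = \frac{1}{-80302 + 94621} = \frac{1}{14319}$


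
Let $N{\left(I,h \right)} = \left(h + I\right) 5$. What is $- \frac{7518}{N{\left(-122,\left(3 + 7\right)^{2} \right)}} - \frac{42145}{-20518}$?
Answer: $\frac{79445137}{1128490} \approx 70.4$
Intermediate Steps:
$N{\left(I,h \right)} = 5 I + 5 h$ ($N{\left(I,h \right)} = \left(I + h\right) 5 = 5 I + 5 h$)
$- \frac{7518}{N{\left(-122,\left(3 + 7\right)^{2} \right)}} - \frac{42145}{-20518} = - \frac{7518}{5 \left(-122\right) + 5 \left(3 + 7\right)^{2}} - \frac{42145}{-20518} = - \frac{7518}{-610 + 5 \cdot 10^{2}} - - \frac{42145}{20518} = - \frac{7518}{-610 + 5 \cdot 100} + \frac{42145}{20518} = - \frac{7518}{-610 + 500} + \frac{42145}{20518} = - \frac{7518}{-110} + \frac{42145}{20518} = \left(-7518\right) \left(- \frac{1}{110}\right) + \frac{42145}{20518} = \frac{3759}{55} + \frac{42145}{20518} = \frac{79445137}{1128490}$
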